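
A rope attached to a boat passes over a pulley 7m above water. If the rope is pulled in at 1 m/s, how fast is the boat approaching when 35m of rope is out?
5√6/12 ≈ 1.021 m/s

rope² = x² + 7²
x = √(35² - 7²) = 14√6
dx/dt = (rope/x) · d(rope)/dt = (35/(14√6)) · (-1) = -5√6/12 m/s
The boat approaches at 5√6/12 ≈ 1.021 m/s.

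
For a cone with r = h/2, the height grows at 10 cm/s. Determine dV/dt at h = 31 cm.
4805π/2 cm³/s

V = (1/3)π(h/2)²h = πh³/12
dV/dt = πh²/4 · 10
At h = 31: dV/dt = 4805π/2 cm³/s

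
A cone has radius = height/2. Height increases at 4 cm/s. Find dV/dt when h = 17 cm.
289π cm³/s

V = (1/3)π(h/2)²h = πh³/12
dV/dt = πh²/4 · 4
At h = 17: dV/dt = 289π cm³/s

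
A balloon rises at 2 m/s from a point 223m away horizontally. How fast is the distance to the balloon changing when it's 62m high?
124√317/4121 ≈ 0.5357 m/s

z² = 223² + y²
z = √(223² + 62²) = 13√317
dz/dt = y/z · dy/dt = 62/(13√317) · 2 = 124√317/4121 ≈ 0.5357 m/s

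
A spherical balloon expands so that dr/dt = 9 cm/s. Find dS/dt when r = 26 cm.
1872π cm²/s

S = 4πr²
dS/dt = dS/dr · dr/dt = 8πr · 9
At r = 26: dS/dt = 1872π cm²/s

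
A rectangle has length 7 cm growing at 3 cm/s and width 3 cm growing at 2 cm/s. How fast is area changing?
23 cm²/s

A = lw
dA/dt = w·dl/dt + l·dw/dt = 3·3 + 7·2 = 23 cm²/s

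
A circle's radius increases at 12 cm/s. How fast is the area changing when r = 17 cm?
408π cm²/s

A = πr²
dA/dt = 2πr · dr/dt = 2π(17)(12) = 408π cm²/s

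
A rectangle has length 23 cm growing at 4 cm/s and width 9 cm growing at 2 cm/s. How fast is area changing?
82 cm²/s

A = lw
dA/dt = w·dl/dt + l·dw/dt = 9·4 + 23·2 = 82 cm²/s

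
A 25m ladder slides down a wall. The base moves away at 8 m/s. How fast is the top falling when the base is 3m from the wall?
6√154/77 ≈ 0.967 m/s

x² + y² = 25²
2x·dx/dt + 2y·dy/dt = 0
dy/dt = -x/y · dx/dt = -3/(2√154) · 8 = -6√154/77 m/s
The top is descending at 6√154/77 ≈ 0.967 m/s.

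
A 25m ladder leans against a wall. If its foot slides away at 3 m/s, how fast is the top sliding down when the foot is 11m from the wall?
11√14/28 ≈ 1.47 m/s

x² + y² = 25²
2x·dx/dt + 2y·dy/dt = 0
dy/dt = -x/y · dx/dt = -11/(6√14) · 3 = -11√14/28 m/s
The top is descending at 11√14/28 ≈ 1.47 m/s.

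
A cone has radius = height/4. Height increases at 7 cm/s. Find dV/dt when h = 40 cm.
700π cm³/s

V = (1/3)π(h/4)²h = πh³/48
dV/dt = πh²/16 · 7
At h = 40: dV/dt = 700π cm³/s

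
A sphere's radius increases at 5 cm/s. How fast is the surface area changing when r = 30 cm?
1200π cm²/s

S = 4πr²
dS/dt = dS/dr · dr/dt = 8πr · 5
At r = 30: dS/dt = 1200π cm²/s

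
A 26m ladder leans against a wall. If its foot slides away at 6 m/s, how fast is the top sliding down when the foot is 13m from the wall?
2√3 ≈ 3.464 m/s

x² + y² = 26²
2x·dx/dt + 2y·dy/dt = 0
dy/dt = -x/y · dx/dt = -13/(13√3) · 6 = -2√3 m/s
The top is descending at 2√3 ≈ 3.464 m/s.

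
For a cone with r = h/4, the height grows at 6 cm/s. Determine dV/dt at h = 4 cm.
6π cm³/s

V = (1/3)π(h/4)²h = πh³/48
dV/dt = πh²/16 · 6
At h = 4: dV/dt = 6π cm³/s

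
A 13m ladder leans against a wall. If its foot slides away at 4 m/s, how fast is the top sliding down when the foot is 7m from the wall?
7√30/15 ≈ 2.556 m/s

x² + y² = 13²
2x·dx/dt + 2y·dy/dt = 0
dy/dt = -x/y · dx/dt = -7/(2√30) · 4 = -7√30/15 m/s
The top is descending at 7√30/15 ≈ 2.556 m/s.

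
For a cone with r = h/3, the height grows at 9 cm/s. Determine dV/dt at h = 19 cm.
361π cm³/s

V = (1/3)π(h/3)²h = πh³/27
dV/dt = πh²/9 · 9
At h = 19: dV/dt = 361π cm³/s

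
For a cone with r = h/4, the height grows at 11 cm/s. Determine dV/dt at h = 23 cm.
5819π/16 cm³/s

V = (1/3)π(h/4)²h = πh³/48
dV/dt = πh²/16 · 11
At h = 23: dV/dt = 5819π/16 cm³/s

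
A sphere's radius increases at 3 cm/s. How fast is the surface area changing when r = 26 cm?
624π cm²/s

S = 4πr²
dS/dt = dS/dr · dr/dt = 8πr · 3
At r = 26: dS/dt = 624π cm²/s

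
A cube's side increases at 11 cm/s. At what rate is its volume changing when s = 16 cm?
8448 cm³/s

V = s³
dV/dt = 3s² · ds/dt = 3·16²·11 = 8448 cm³/s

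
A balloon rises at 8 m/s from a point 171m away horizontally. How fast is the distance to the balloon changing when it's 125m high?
500√44866/22433 ≈ 4.721 m/s

z² = 171² + y²
z = √(171² + 125²) = √44866
dz/dt = y/z · dy/dt = 125/√44866 · 8 = 500√44866/22433 ≈ 4.721 m/s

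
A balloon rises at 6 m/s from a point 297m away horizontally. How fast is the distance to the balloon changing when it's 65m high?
195√92434/46217 ≈ 1.283 m/s

z² = 297² + y²
z = √(297² + 65²) = √92434
dz/dt = y/z · dy/dt = 65/√92434 · 6 = 195√92434/46217 ≈ 1.283 m/s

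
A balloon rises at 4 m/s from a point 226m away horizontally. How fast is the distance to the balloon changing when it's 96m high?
192√15073/15073 ≈ 1.564 m/s

z² = 226² + y²
z = √(226² + 96²) = 2√15073
dz/dt = y/z · dy/dt = 96/(2√15073) · 4 = 192√15073/15073 ≈ 1.564 m/s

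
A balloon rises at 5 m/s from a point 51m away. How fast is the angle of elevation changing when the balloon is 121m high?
0.014789 rad/s

tan(θ) = y/51
sec²(θ) · dθ/dt = (1/51) · dy/dt
dθ/dt = cos²(θ)/51 · 5 = 51/(51² + 121²) · 5
dθ/dt = 0.014789 rad/s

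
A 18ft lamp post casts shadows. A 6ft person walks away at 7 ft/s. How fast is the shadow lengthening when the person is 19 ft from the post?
7/2 ft/s

By similar triangles: 18/(x+s) = 6/s
Solving: s = 6x/12
ds/dt = 6/12 · dx/dt = 1/2 · 7 = 7/2 ft/s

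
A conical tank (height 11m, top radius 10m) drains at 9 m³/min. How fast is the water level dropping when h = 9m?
121/(900π) ≈ 0.04279 m/min

r/h = 10/11, so r = (10/11)h
V = (1/3)πr²h = (1/3)π((10/11)h)²h = (100/363)πh³
dV/dh = (100/121)πh²
dh/dt = (dV/dt)/(dV/dh) = -9/((100/121)π·9²) = -121/(900π) m/min
The level is dropping at 121/(900π) ≈ 0.04279 m/min.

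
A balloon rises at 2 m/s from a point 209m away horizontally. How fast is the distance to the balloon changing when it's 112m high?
224√2249/11245 ≈ 0.9447 m/s

z² = 209² + y²
z = √(209² + 112²) = 5√2249
dz/dt = y/z · dy/dt = 112/(5√2249) · 2 = 224√2249/11245 ≈ 0.9447 m/s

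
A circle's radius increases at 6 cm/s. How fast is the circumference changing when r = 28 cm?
12π cm/s

C = 2πr
dC/dt = 2π · dr/dt = 2π · 6 = 12π cm/s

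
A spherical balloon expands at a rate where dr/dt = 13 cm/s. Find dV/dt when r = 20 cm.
20800π cm³/s

V = (4/3)πr³
dV/dt = dV/dr · dr/dt = 4πr² · 13
At r = 20: dV/dt = 20800π cm³/s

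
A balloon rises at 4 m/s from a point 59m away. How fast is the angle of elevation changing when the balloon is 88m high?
0.021024 rad/s

tan(θ) = y/59
sec²(θ) · dθ/dt = (1/59) · dy/dt
dθ/dt = cos²(θ)/59 · 4 = 59/(59² + 88²) · 4
dθ/dt = 0.021024 rad/s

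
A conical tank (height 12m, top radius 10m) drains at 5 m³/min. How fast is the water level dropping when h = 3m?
4/(5π) ≈ 0.2546 m/min

r/h = 10/12, so r = (5/6)h
V = (1/3)πr²h = (1/3)π((5/6)h)²h = (25/108)πh³
dV/dh = (25/36)πh²
dh/dt = (dV/dt)/(dV/dh) = -5/((25/36)π·3²) = -4/(5π) m/min
The level is dropping at 4/(5π) ≈ 0.2546 m/min.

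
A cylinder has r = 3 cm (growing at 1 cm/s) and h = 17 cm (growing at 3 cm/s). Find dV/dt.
129π cm³/s

V = πr²h
dV/dt = 2πrh·dr/dt + πr²·dh/dt
= 2π(3)(17)(1) + π(3)²(3)
= 129π cm³/s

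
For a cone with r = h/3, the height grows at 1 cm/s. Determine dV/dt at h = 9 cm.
9π cm³/s

V = (1/3)π(h/3)²h = πh³/27
dV/dt = πh²/9 · 1
At h = 9: dV/dt = 9π cm³/s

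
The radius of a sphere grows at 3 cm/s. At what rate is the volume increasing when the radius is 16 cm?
3072π cm³/s

V = (4/3)πr³
dV/dt = dV/dr · dr/dt = 4πr² · 3
At r = 16: dV/dt = 3072π cm³/s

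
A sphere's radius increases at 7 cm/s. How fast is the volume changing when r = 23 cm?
14812π cm³/s

V = (4/3)πr³
dV/dt = dV/dr · dr/dt = 4πr² · 7
At r = 23: dV/dt = 14812π cm³/s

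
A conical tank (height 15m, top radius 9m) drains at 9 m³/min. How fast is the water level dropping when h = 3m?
25/(9π) ≈ 0.8842 m/min

r/h = 9/15, so r = (3/5)h
V = (1/3)πr²h = (1/3)π((3/5)h)²h = (3/25)πh³
dV/dh = (9/25)πh²
dh/dt = (dV/dt)/(dV/dh) = -9/((9/25)π·3²) = -25/(9π) m/min
The level is dropping at 25/(9π) ≈ 0.8842 m/min.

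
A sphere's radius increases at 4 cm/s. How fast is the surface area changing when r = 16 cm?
512π cm²/s

S = 4πr²
dS/dt = dS/dr · dr/dt = 8πr · 4
At r = 16: dS/dt = 512π cm²/s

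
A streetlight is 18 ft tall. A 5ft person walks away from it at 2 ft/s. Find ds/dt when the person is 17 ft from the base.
10/13 ft/s

By similar triangles: 18/(x+s) = 5/s
Solving: s = 5x/13
ds/dt = 5/13 · dx/dt = 5/13 · 2 = 10/13 ft/s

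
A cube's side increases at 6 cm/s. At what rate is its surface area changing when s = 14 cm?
1008 cm²/s

A = 6s²
dA/dt = 12s · ds/dt = 12·14·6 = 1008 cm²/s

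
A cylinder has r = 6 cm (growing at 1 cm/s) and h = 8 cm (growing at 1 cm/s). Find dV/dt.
132π cm³/s

V = πr²h
dV/dt = 2πrh·dr/dt + πr²·dh/dt
= 2π(6)(8)(1) + π(6)²(1)
= 132π cm³/s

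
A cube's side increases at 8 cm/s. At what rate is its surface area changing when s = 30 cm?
2880 cm²/s

A = 6s²
dA/dt = 12s · ds/dt = 12·30·8 = 2880 cm²/s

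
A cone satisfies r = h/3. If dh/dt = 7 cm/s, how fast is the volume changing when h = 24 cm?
448π cm³/s

V = (1/3)π(h/3)²h = πh³/27
dV/dt = πh²/9 · 7
At h = 24: dV/dt = 448π cm³/s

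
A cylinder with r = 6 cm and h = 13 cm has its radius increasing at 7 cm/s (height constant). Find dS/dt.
350π cm²/s

S = 2πrh + 2πr² (lateral + bases)
dS/dt = (2πh + 4πr)·dr/dt = (2π·13 + 4π·6)·7
= 350π cm²/s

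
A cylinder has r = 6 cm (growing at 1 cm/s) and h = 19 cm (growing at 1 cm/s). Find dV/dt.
264π cm³/s

V = πr²h
dV/dt = 2πrh·dr/dt + πr²·dh/dt
= 2π(6)(19)(1) + π(6)²(1)
= 264π cm³/s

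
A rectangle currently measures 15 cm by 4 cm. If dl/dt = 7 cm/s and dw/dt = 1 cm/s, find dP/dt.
16 cm/s

P = 2(l + w)
dP/dt = 2(dl/dt + dw/dt) = 2(7 + 1) = 16 cm/s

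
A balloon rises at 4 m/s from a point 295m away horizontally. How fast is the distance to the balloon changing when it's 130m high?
104√4157/4157 ≈ 1.613 m/s

z² = 295² + y²
z = √(295² + 130²) = 5√4157
dz/dt = y/z · dy/dt = 130/(5√4157) · 4 = 104√4157/4157 ≈ 1.613 m/s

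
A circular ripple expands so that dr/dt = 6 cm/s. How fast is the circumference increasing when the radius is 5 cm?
12π cm/s

C = 2πr
dC/dt = 2π · dr/dt = 2π · 6 = 12π cm/s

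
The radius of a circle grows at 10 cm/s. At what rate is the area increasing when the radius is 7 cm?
140π cm²/s

A = πr²
dA/dt = 2πr · dr/dt = 2π(7)(10) = 140π cm²/s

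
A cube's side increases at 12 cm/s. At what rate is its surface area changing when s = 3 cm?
432 cm²/s

A = 6s²
dA/dt = 12s · ds/dt = 12·3·12 = 432 cm²/s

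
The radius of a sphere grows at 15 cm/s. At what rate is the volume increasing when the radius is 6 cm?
2160π cm³/s

V = (4/3)πr³
dV/dt = dV/dr · dr/dt = 4πr² · 15
At r = 6: dV/dt = 2160π cm³/s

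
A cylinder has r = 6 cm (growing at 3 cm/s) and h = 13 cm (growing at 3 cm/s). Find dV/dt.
576π cm³/s

V = πr²h
dV/dt = 2πrh·dr/dt + πr²·dh/dt
= 2π(6)(13)(3) + π(6)²(3)
= 576π cm³/s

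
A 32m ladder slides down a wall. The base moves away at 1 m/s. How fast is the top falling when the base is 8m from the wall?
√15/15 ≈ 0.2582 m/s

x² + y² = 32²
2x·dx/dt + 2y·dy/dt = 0
dy/dt = -x/y · dx/dt = -8/(8√15) · 1 = -√15/15 m/s
The top is descending at √15/15 ≈ 0.2582 m/s.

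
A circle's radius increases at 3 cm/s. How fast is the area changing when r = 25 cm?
150π cm²/s

A = πr²
dA/dt = 2πr · dr/dt = 2π(25)(3) = 150π cm²/s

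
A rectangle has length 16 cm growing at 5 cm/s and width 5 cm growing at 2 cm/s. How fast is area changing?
57 cm²/s

A = lw
dA/dt = w·dl/dt + l·dw/dt = 5·5 + 16·2 = 57 cm²/s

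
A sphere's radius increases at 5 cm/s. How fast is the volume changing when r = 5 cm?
500π cm³/s

V = (4/3)πr³
dV/dt = dV/dr · dr/dt = 4πr² · 5
At r = 5: dV/dt = 500π cm³/s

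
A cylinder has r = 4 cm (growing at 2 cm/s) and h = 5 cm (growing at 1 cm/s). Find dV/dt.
96π cm³/s

V = πr²h
dV/dt = 2πrh·dr/dt + πr²·dh/dt
= 2π(4)(5)(2) + π(4)²(1)
= 96π cm³/s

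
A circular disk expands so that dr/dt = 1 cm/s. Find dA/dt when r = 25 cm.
50π cm²/s

A = πr²
dA/dt = 2πr · dr/dt = 2π(25)(1) = 50π cm²/s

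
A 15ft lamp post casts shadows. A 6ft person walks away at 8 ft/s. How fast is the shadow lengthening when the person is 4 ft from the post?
16/3 ft/s

By similar triangles: 15/(x+s) = 6/s
Solving: s = 6x/9
ds/dt = 6/9 · dx/dt = 2/3 · 8 = 16/3 ft/s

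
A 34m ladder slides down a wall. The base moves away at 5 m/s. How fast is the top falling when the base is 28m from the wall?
70√93/93 ≈ 7.259 m/s

x² + y² = 34²
2x·dx/dt + 2y·dy/dt = 0
dy/dt = -x/y · dx/dt = -28/(2√93) · 5 = -70√93/93 m/s
The top is descending at 70√93/93 ≈ 7.259 m/s.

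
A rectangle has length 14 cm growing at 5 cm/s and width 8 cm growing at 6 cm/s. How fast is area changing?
124 cm²/s

A = lw
dA/dt = w·dl/dt + l·dw/dt = 8·5 + 14·6 = 124 cm²/s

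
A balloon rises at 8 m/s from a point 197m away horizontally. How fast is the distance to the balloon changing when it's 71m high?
284√1754/4385 ≈ 2.712 m/s

z² = 197² + y²
z = √(197² + 71²) = 5√1754
dz/dt = y/z · dy/dt = 71/(5√1754) · 8 = 284√1754/4385 ≈ 2.712 m/s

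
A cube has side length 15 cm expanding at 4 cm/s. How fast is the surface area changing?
720 cm²/s

A = 6s²
dA/dt = 12s · ds/dt = 12·15·4 = 720 cm²/s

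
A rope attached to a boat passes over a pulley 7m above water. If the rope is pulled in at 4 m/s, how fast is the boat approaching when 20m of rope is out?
80√39/117 ≈ 4.27 m/s

rope² = x² + 7²
x = √(20² - 7²) = 3√39
dx/dt = (rope/x) · d(rope)/dt = (20/(3√39)) · (-4) = -80√39/117 m/s
The boat approaches at 80√39/117 ≈ 4.27 m/s.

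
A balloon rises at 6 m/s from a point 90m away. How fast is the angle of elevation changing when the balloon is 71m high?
0.041093 rad/s

tan(θ) = y/90
sec²(θ) · dθ/dt = (1/90) · dy/dt
dθ/dt = cos²(θ)/90 · 6 = 90/(90² + 71²) · 6
dθ/dt = 0.041093 rad/s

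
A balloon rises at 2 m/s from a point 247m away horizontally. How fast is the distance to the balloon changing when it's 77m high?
77√66938/33469 ≈ 0.5952 m/s

z² = 247² + y²
z = √(247² + 77²) = √66938
dz/dt = y/z · dy/dt = 77/√66938 · 2 = 77√66938/33469 ≈ 0.5952 m/s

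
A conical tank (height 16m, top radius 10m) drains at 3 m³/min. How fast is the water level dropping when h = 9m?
64/(675π) ≈ 0.03018 m/min

r/h = 10/16, so r = (5/8)h
V = (1/3)πr²h = (1/3)π((5/8)h)²h = (25/192)πh³
dV/dh = (25/64)πh²
dh/dt = (dV/dt)/(dV/dh) = -3/((25/64)π·9²) = -64/(675π) m/min
The level is dropping at 64/(675π) ≈ 0.03018 m/min.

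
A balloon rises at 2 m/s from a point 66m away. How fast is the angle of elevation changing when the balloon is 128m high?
0.006365 rad/s

tan(θ) = y/66
sec²(θ) · dθ/dt = (1/66) · dy/dt
dθ/dt = cos²(θ)/66 · 2 = 66/(66² + 128²) · 2
dθ/dt = 0.006365 rad/s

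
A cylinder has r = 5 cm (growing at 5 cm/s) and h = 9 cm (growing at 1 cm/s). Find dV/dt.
475π cm³/s

V = πr²h
dV/dt = 2πrh·dr/dt + πr²·dh/dt
= 2π(5)(9)(5) + π(5)²(1)
= 475π cm³/s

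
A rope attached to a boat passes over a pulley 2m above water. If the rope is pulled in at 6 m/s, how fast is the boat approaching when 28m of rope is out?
28√195/65 ≈ 6.015 m/s

rope² = x² + 2²
x = √(28² - 2²) = 2√195
dx/dt = (rope/x) · d(rope)/dt = (28/(2√195)) · (-6) = -28√195/65 m/s
The boat approaches at 28√195/65 ≈ 6.015 m/s.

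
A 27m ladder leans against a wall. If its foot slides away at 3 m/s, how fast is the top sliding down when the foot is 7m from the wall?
21√170/340 ≈ 0.8053 m/s

x² + y² = 27²
2x·dx/dt + 2y·dy/dt = 0
dy/dt = -x/y · dx/dt = -7/(2√170) · 3 = -21√170/340 m/s
The top is descending at 21√170/340 ≈ 0.8053 m/s.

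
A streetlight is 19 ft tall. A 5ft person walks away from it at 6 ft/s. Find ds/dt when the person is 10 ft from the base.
15/7 ft/s

By similar triangles: 19/(x+s) = 5/s
Solving: s = 5x/14
ds/dt = 5/14 · dx/dt = 5/14 · 6 = 15/7 ft/s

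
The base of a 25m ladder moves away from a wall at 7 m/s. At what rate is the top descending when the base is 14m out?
98√429/429 ≈ 4.731 m/s

x² + y² = 25²
2x·dx/dt + 2y·dy/dt = 0
dy/dt = -x/y · dx/dt = -14/√429 · 7 = -98√429/429 m/s
The top is descending at 98√429/429 ≈ 4.731 m/s.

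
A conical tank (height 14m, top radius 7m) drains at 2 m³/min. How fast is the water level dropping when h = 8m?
1/(8π) ≈ 0.03979 m/min

r/h = 7/14, so r = (1/2)h
V = (1/3)πr²h = (1/3)π((1/2)h)²h = (1/12)πh³
dV/dh = (1/4)πh²
dh/dt = (dV/dt)/(dV/dh) = -2/((1/4)π·8²) = -1/(8π) m/min
The level is dropping at 1/(8π) ≈ 0.03979 m/min.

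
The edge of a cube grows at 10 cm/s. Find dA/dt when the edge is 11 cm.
1320 cm²/s

A = 6s²
dA/dt = 12s · ds/dt = 12·11·10 = 1320 cm²/s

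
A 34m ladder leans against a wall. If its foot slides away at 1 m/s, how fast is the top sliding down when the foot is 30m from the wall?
15/8 = 1.875 m/s

x² + y² = 34²
2x·dx/dt + 2y·dy/dt = 0
dy/dt = -x/y · dx/dt = -30/16 · 1 = -15/8 m/s
The top is descending at 15/8 = 1.875 m/s.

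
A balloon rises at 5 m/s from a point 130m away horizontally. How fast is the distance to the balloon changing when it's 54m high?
135√4954/4954 ≈ 1.918 m/s

z² = 130² + y²
z = √(130² + 54²) = 2√4954
dz/dt = y/z · dy/dt = 54/(2√4954) · 5 = 135√4954/4954 ≈ 1.918 m/s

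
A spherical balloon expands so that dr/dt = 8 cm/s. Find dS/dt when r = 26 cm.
1664π cm²/s

S = 4πr²
dS/dt = dS/dr · dr/dt = 8πr · 8
At r = 26: dS/dt = 1664π cm²/s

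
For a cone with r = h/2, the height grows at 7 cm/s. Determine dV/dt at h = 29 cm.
5887π/4 cm³/s

V = (1/3)π(h/2)²h = πh³/12
dV/dt = πh²/4 · 7
At h = 29: dV/dt = 5887π/4 cm³/s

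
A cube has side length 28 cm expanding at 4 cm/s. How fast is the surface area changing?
1344 cm²/s

A = 6s²
dA/dt = 12s · ds/dt = 12·28·4 = 1344 cm²/s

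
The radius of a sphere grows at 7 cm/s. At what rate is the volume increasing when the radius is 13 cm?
4732π cm³/s

V = (4/3)πr³
dV/dt = dV/dr · dr/dt = 4πr² · 7
At r = 13: dV/dt = 4732π cm³/s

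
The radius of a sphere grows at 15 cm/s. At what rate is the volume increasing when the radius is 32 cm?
61440π cm³/s

V = (4/3)πr³
dV/dt = dV/dr · dr/dt = 4πr² · 15
At r = 32: dV/dt = 61440π cm³/s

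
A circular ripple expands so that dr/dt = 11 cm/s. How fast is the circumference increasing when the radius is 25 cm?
22π cm/s

C = 2πr
dC/dt = 2π · dr/dt = 2π · 11 = 22π cm/s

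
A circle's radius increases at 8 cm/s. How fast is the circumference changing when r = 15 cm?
16π cm/s

C = 2πr
dC/dt = 2π · dr/dt = 2π · 8 = 16π cm/s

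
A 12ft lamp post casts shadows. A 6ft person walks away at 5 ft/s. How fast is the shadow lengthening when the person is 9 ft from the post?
5 ft/s

By similar triangles: 12/(x+s) = 6/s
Solving: s = 6x/6
ds/dt = 6/6 · dx/dt = 1 · 5 = 5 ft/s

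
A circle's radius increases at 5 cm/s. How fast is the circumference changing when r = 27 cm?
10π cm/s

C = 2πr
dC/dt = 2π · dr/dt = 2π · 5 = 10π cm/s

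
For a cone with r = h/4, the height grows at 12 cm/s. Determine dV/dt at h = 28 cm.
588π cm³/s

V = (1/3)π(h/4)²h = πh³/48
dV/dt = πh²/16 · 12
At h = 28: dV/dt = 588π cm³/s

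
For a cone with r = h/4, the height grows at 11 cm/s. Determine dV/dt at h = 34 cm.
3179π/4 cm³/s

V = (1/3)π(h/4)²h = πh³/48
dV/dt = πh²/16 · 11
At h = 34: dV/dt = 3179π/4 cm³/s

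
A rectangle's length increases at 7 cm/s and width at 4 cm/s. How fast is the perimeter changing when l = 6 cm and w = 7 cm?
22 cm/s

P = 2(l + w)
dP/dt = 2(dl/dt + dw/dt) = 2(7 + 4) = 22 cm/s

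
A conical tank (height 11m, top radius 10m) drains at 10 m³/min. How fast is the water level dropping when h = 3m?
121/(90π) ≈ 0.4279 m/min

r/h = 10/11, so r = (10/11)h
V = (1/3)πr²h = (1/3)π((10/11)h)²h = (100/363)πh³
dV/dh = (100/121)πh²
dh/dt = (dV/dt)/(dV/dh) = -10/((100/121)π·3²) = -121/(90π) m/min
The level is dropping at 121/(90π) ≈ 0.4279 m/min.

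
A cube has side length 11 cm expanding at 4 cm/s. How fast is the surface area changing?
528 cm²/s

A = 6s²
dA/dt = 12s · ds/dt = 12·11·4 = 528 cm²/s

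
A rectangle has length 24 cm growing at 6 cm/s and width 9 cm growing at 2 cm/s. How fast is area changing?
102 cm²/s

A = lw
dA/dt = w·dl/dt + l·dw/dt = 9·6 + 24·2 = 102 cm²/s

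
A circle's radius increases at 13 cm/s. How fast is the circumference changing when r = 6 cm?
26π cm/s

C = 2πr
dC/dt = 2π · dr/dt = 2π · 13 = 26π cm/s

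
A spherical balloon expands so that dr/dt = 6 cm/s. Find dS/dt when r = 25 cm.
1200π cm²/s

S = 4πr²
dS/dt = dS/dr · dr/dt = 8πr · 6
At r = 25: dS/dt = 1200π cm²/s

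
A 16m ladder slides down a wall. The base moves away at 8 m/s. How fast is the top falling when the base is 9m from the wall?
72√7/35 ≈ 5.443 m/s

x² + y² = 16²
2x·dx/dt + 2y·dy/dt = 0
dy/dt = -x/y · dx/dt = -9/(5√7) · 8 = -72√7/35 m/s
The top is descending at 72√7/35 ≈ 5.443 m/s.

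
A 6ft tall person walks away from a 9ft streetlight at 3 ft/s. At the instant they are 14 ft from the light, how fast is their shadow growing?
6 ft/s

By similar triangles: 9/(x+s) = 6/s
Solving: s = 6x/3
ds/dt = 6/3 · dx/dt = 2 · 3 = 6 ft/s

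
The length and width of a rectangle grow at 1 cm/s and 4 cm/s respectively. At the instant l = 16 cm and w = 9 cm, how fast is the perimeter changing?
10 cm/s

P = 2(l + w)
dP/dt = 2(dl/dt + dw/dt) = 2(1 + 4) = 10 cm/s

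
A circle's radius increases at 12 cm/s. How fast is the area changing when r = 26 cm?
624π cm²/s

A = πr²
dA/dt = 2πr · dr/dt = 2π(26)(12) = 624π cm²/s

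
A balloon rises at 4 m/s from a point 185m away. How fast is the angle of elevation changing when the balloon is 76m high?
0.0185 rad/s

tan(θ) = y/185
sec²(θ) · dθ/dt = (1/185) · dy/dt
dθ/dt = cos²(θ)/185 · 4 = 185/(185² + 76²) · 4
dθ/dt = 0.0185 rad/s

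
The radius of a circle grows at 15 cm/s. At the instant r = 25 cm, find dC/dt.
30π cm/s

C = 2πr
dC/dt = 2π · dr/dt = 2π · 15 = 30π cm/s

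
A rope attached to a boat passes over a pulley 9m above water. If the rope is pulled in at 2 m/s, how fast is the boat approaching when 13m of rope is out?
13√22/22 ≈ 2.772 m/s

rope² = x² + 9²
x = √(13² - 9²) = 2√22
dx/dt = (rope/x) · d(rope)/dt = (13/(2√22)) · (-2) = -13√22/22 m/s
The boat approaches at 13√22/22 ≈ 2.772 m/s.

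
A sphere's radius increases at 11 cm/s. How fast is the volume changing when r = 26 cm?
29744π cm³/s

V = (4/3)πr³
dV/dt = dV/dr · dr/dt = 4πr² · 11
At r = 26: dV/dt = 29744π cm³/s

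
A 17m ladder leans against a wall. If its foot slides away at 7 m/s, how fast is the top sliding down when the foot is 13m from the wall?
91√30/60 ≈ 8.307 m/s

x² + y² = 17²
2x·dx/dt + 2y·dy/dt = 0
dy/dt = -x/y · dx/dt = -13/(2√30) · 7 = -91√30/60 m/s
The top is descending at 91√30/60 ≈ 8.307 m/s.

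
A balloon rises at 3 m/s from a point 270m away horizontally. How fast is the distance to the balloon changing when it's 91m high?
273√81181/81181 ≈ 0.9582 m/s

z² = 270² + y²
z = √(270² + 91²) = √81181
dz/dt = y/z · dy/dt = 91/√81181 · 3 = 273√81181/81181 ≈ 0.9582 m/s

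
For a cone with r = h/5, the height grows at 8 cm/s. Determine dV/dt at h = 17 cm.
2312π/25 cm³/s

V = (1/3)π(h/5)²h = πh³/75
dV/dt = πh²/25 · 8
At h = 17: dV/dt = 2312π/25 cm³/s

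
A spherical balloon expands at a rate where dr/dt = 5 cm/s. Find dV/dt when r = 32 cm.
20480π cm³/s

V = (4/3)πr³
dV/dt = dV/dr · dr/dt = 4πr² · 5
At r = 32: dV/dt = 20480π cm³/s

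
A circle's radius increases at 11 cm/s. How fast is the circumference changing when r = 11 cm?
22π cm/s

C = 2πr
dC/dt = 2π · dr/dt = 2π · 11 = 22π cm/s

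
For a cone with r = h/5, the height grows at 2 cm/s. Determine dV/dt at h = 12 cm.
288π/25 cm³/s

V = (1/3)π(h/5)²h = πh³/75
dV/dt = πh²/25 · 2
At h = 12: dV/dt = 288π/25 cm³/s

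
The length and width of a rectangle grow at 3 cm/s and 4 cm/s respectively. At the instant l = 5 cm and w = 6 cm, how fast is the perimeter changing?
14 cm/s

P = 2(l + w)
dP/dt = 2(dl/dt + dw/dt) = 2(3 + 4) = 14 cm/s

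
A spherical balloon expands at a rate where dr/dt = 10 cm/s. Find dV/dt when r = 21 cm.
17640π cm³/s

V = (4/3)πr³
dV/dt = dV/dr · dr/dt = 4πr² · 10
At r = 21: dV/dt = 17640π cm³/s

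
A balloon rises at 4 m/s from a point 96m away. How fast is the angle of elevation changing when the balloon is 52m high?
0.032215 rad/s

tan(θ) = y/96
sec²(θ) · dθ/dt = (1/96) · dy/dt
dθ/dt = cos²(θ)/96 · 4 = 96/(96² + 52²) · 4
dθ/dt = 0.032215 rad/s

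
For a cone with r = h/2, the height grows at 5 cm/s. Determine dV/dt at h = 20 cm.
500π cm³/s

V = (1/3)π(h/2)²h = πh³/12
dV/dt = πh²/4 · 5
At h = 20: dV/dt = 500π cm³/s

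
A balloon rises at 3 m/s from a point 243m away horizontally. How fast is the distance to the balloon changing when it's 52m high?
156√61753/61753 ≈ 0.6278 m/s

z² = 243² + y²
z = √(243² + 52²) = √61753
dz/dt = y/z · dy/dt = 52/√61753 · 3 = 156√61753/61753 ≈ 0.6278 m/s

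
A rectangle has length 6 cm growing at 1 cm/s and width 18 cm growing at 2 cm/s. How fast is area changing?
30 cm²/s

A = lw
dA/dt = w·dl/dt + l·dw/dt = 18·1 + 6·2 = 30 cm²/s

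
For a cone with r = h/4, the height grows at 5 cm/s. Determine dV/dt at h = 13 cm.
845π/16 cm³/s

V = (1/3)π(h/4)²h = πh³/48
dV/dt = πh²/16 · 5
At h = 13: dV/dt = 845π/16 cm³/s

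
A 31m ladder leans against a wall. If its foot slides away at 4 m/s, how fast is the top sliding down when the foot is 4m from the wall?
16√105/315 ≈ 0.5205 m/s

x² + y² = 31²
2x·dx/dt + 2y·dy/dt = 0
dy/dt = -x/y · dx/dt = -4/(3√105) · 4 = -16√105/315 m/s
The top is descending at 16√105/315 ≈ 0.5205 m/s.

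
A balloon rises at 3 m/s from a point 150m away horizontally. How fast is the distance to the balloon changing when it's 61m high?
183√26221/26221 ≈ 1.13 m/s

z² = 150² + y²
z = √(150² + 61²) = √26221
dz/dt = y/z · dy/dt = 61/√26221 · 3 = 183√26221/26221 ≈ 1.13 m/s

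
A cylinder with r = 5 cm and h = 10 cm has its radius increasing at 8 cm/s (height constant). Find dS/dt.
320π cm²/s

S = 2πrh + 2πr² (lateral + bases)
dS/dt = (2πh + 4πr)·dr/dt = (2π·10 + 4π·5)·8
= 320π cm²/s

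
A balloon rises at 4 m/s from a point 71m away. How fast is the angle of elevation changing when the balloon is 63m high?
0.031521 rad/s

tan(θ) = y/71
sec²(θ) · dθ/dt = (1/71) · dy/dt
dθ/dt = cos²(θ)/71 · 4 = 71/(71² + 63²) · 4
dθ/dt = 0.031521 rad/s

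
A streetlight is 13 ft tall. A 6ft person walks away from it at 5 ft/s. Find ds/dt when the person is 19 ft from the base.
30/7 ft/s

By similar triangles: 13/(x+s) = 6/s
Solving: s = 6x/7
ds/dt = 6/7 · dx/dt = 6/7 · 5 = 30/7 ft/s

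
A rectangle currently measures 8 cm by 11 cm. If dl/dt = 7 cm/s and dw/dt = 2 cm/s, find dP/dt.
18 cm/s

P = 2(l + w)
dP/dt = 2(dl/dt + dw/dt) = 2(7 + 2) = 18 cm/s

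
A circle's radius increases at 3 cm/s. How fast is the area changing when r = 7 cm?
42π cm²/s

A = πr²
dA/dt = 2πr · dr/dt = 2π(7)(3) = 42π cm²/s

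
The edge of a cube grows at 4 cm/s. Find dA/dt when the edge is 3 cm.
144 cm²/s

A = 6s²
dA/dt = 12s · ds/dt = 12·3·4 = 144 cm²/s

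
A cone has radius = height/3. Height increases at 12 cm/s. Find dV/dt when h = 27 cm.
972π cm³/s

V = (1/3)π(h/3)²h = πh³/27
dV/dt = πh²/9 · 12
At h = 27: dV/dt = 972π cm³/s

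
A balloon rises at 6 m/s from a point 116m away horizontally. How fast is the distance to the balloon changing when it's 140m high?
105√2066/1033 ≈ 4.62 m/s

z² = 116² + y²
z = √(116² + 140²) = 4√2066
dz/dt = y/z · dy/dt = 140/(4√2066) · 6 = 105√2066/1033 ≈ 4.62 m/s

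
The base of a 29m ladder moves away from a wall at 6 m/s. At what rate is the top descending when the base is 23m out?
23√78/26 ≈ 7.813 m/s

x² + y² = 29²
2x·dx/dt + 2y·dy/dt = 0
dy/dt = -x/y · dx/dt = -23/(2√78) · 6 = -23√78/26 m/s
The top is descending at 23√78/26 ≈ 7.813 m/s.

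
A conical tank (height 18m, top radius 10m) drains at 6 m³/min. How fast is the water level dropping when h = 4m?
243/(200π) ≈ 0.3867 m/min

r/h = 10/18, so r = (5/9)h
V = (1/3)πr²h = (1/3)π((5/9)h)²h = (25/243)πh³
dV/dh = (25/81)πh²
dh/dt = (dV/dt)/(dV/dh) = -6/((25/81)π·4²) = -243/(200π) m/min
The level is dropping at 243/(200π) ≈ 0.3867 m/min.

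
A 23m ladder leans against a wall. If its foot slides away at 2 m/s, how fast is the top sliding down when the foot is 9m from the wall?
9√7/28 ≈ 0.8504 m/s

x² + y² = 23²
2x·dx/dt + 2y·dy/dt = 0
dy/dt = -x/y · dx/dt = -9/(8√7) · 2 = -9√7/28 m/s
The top is descending at 9√7/28 ≈ 0.8504 m/s.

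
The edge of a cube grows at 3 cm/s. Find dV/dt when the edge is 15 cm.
2025 cm³/s

V = s³
dV/dt = 3s² · ds/dt = 3·15²·3 = 2025 cm³/s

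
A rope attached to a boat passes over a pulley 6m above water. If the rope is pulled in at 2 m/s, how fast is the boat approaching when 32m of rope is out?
32√247/247 ≈ 2.036 m/s

rope² = x² + 6²
x = √(32² - 6²) = 2√247
dx/dt = (rope/x) · d(rope)/dt = (32/(2√247)) · (-2) = -32√247/247 m/s
The boat approaches at 32√247/247 ≈ 2.036 m/s.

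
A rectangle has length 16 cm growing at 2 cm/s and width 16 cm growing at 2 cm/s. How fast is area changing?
64 cm²/s

A = lw
dA/dt = w·dl/dt + l·dw/dt = 16·2 + 16·2 = 64 cm²/s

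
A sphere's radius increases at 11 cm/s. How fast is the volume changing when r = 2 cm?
176π cm³/s

V = (4/3)πr³
dV/dt = dV/dr · dr/dt = 4πr² · 11
At r = 2: dV/dt = 176π cm³/s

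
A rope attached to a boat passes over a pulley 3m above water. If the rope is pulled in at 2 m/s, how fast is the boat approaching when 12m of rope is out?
8√15/15 ≈ 2.066 m/s

rope² = x² + 3²
x = √(12² - 3²) = 3√15
dx/dt = (rope/x) · d(rope)/dt = (12/(3√15)) · (-2) = -8√15/15 m/s
The boat approaches at 8√15/15 ≈ 2.066 m/s.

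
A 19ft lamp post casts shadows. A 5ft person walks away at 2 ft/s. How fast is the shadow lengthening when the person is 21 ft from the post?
5/7 ft/s

By similar triangles: 19/(x+s) = 5/s
Solving: s = 5x/14
ds/dt = 5/14 · dx/dt = 5/14 · 2 = 5/7 ft/s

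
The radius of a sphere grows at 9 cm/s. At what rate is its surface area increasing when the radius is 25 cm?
1800π cm²/s

S = 4πr²
dS/dt = dS/dr · dr/dt = 8πr · 9
At r = 25: dS/dt = 1800π cm²/s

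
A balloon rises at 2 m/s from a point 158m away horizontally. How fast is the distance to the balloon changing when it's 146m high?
73√11570/5785 ≈ 1.357 m/s

z² = 158² + y²
z = √(158² + 146²) = 2√11570
dz/dt = y/z · dy/dt = 146/(2√11570) · 2 = 73√11570/5785 ≈ 1.357 m/s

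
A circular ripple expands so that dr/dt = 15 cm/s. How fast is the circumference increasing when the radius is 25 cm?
30π cm/s

C = 2πr
dC/dt = 2π · dr/dt = 2π · 15 = 30π cm/s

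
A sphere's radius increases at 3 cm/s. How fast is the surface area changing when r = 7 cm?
168π cm²/s

S = 4πr²
dS/dt = dS/dr · dr/dt = 8πr · 3
At r = 7: dS/dt = 168π cm²/s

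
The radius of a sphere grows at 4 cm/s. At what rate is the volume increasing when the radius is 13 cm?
2704π cm³/s

V = (4/3)πr³
dV/dt = dV/dr · dr/dt = 4πr² · 4
At r = 13: dV/dt = 2704π cm³/s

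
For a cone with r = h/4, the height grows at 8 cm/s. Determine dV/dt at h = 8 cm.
32π cm³/s

V = (1/3)π(h/4)²h = πh³/48
dV/dt = πh²/16 · 8
At h = 8: dV/dt = 32π cm³/s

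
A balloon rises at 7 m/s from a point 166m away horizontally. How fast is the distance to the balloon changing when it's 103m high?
721√38165/38165 ≈ 3.691 m/s

z² = 166² + y²
z = √(166² + 103²) = √38165
dz/dt = y/z · dy/dt = 103/√38165 · 7 = 721√38165/38165 ≈ 3.691 m/s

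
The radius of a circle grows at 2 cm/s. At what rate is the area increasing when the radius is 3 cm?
12π cm²/s

A = πr²
dA/dt = 2πr · dr/dt = 2π(3)(2) = 12π cm²/s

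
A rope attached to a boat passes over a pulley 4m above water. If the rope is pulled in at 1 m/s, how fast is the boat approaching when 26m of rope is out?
13√165/165 ≈ 1.012 m/s

rope² = x² + 4²
x = √(26² - 4²) = 2√165
dx/dt = (rope/x) · d(rope)/dt = (26/(2√165)) · (-1) = -13√165/165 m/s
The boat approaches at 13√165/165 ≈ 1.012 m/s.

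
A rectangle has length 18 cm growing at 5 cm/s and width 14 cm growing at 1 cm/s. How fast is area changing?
88 cm²/s

A = lw
dA/dt = w·dl/dt + l·dw/dt = 14·5 + 18·1 = 88 cm²/s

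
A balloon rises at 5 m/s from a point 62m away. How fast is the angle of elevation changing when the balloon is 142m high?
0.012912 rad/s

tan(θ) = y/62
sec²(θ) · dθ/dt = (1/62) · dy/dt
dθ/dt = cos²(θ)/62 · 5 = 62/(62² + 142²) · 5
dθ/dt = 0.012912 rad/s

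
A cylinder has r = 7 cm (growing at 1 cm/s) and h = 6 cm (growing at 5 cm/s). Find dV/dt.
329π cm³/s

V = πr²h
dV/dt = 2πrh·dr/dt + πr²·dh/dt
= 2π(7)(6)(1) + π(7)²(5)
= 329π cm³/s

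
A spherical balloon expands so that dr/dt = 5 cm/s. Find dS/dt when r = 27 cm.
1080π cm²/s

S = 4πr²
dS/dt = dS/dr · dr/dt = 8πr · 5
At r = 27: dS/dt = 1080π cm²/s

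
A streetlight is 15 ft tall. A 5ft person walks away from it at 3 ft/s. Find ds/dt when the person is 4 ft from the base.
3/2 ft/s

By similar triangles: 15/(x+s) = 5/s
Solving: s = 5x/10
ds/dt = 5/10 · dx/dt = 1/2 · 3 = 3/2 ft/s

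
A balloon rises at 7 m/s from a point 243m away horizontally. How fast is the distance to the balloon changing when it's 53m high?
371√61858/61858 ≈ 1.492 m/s

z² = 243² + y²
z = √(243² + 53²) = √61858
dz/dt = y/z · dy/dt = 53/√61858 · 7 = 371√61858/61858 ≈ 1.492 m/s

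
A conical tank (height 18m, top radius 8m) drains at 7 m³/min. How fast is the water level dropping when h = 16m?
567/(4096π) ≈ 0.04406 m/min

r/h = 8/18, so r = (4/9)h
V = (1/3)πr²h = (1/3)π((4/9)h)²h = (16/243)πh³
dV/dh = (16/81)πh²
dh/dt = (dV/dt)/(dV/dh) = -7/((16/81)π·16²) = -567/(4096π) m/min
The level is dropping at 567/(4096π) ≈ 0.04406 m/min.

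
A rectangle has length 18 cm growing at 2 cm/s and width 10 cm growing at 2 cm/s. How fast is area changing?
56 cm²/s

A = lw
dA/dt = w·dl/dt + l·dw/dt = 10·2 + 18·2 = 56 cm²/s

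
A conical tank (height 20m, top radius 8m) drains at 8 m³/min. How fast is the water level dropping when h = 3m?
50/(9π) ≈ 1.768 m/min

r/h = 8/20, so r = (2/5)h
V = (1/3)πr²h = (1/3)π((2/5)h)²h = (4/75)πh³
dV/dh = (4/25)πh²
dh/dt = (dV/dt)/(dV/dh) = -8/((4/25)π·3²) = -50/(9π) m/min
The level is dropping at 50/(9π) ≈ 1.768 m/min.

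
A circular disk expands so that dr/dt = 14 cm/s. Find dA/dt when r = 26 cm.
728π cm²/s

A = πr²
dA/dt = 2πr · dr/dt = 2π(26)(14) = 728π cm²/s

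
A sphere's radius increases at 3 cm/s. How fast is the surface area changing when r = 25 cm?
600π cm²/s

S = 4πr²
dS/dt = dS/dr · dr/dt = 8πr · 3
At r = 25: dS/dt = 600π cm²/s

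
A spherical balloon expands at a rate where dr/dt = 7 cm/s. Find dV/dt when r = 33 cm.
30492π cm³/s

V = (4/3)πr³
dV/dt = dV/dr · dr/dt = 4πr² · 7
At r = 33: dV/dt = 30492π cm³/s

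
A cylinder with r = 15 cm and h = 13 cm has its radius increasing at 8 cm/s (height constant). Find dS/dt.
688π cm²/s

S = 2πrh + 2πr² (lateral + bases)
dS/dt = (2πh + 4πr)·dr/dt = (2π·13 + 4π·15)·8
= 688π cm²/s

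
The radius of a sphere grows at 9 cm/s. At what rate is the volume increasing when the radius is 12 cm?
5184π cm³/s

V = (4/3)πr³
dV/dt = dV/dr · dr/dt = 4πr² · 9
At r = 12: dV/dt = 5184π cm³/s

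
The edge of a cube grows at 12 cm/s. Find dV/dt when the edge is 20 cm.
14400 cm³/s

V = s³
dV/dt = 3s² · ds/dt = 3·20²·12 = 14400 cm³/s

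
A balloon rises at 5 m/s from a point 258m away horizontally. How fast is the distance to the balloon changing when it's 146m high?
73√130/338 ≈ 2.463 m/s

z² = 258² + y²
z = √(258² + 146²) = 26√130
dz/dt = y/z · dy/dt = 146/(26√130) · 5 = 73√130/338 ≈ 2.463 m/s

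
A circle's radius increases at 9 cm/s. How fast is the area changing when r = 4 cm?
72π cm²/s

A = πr²
dA/dt = 2πr · dr/dt = 2π(4)(9) = 72π cm²/s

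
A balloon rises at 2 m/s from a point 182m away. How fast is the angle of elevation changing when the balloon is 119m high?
0.007698 rad/s

tan(θ) = y/182
sec²(θ) · dθ/dt = (1/182) · dy/dt
dθ/dt = cos²(θ)/182 · 2 = 182/(182² + 119²) · 2
dθ/dt = 0.007698 rad/s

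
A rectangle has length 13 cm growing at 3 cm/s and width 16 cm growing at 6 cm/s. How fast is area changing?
126 cm²/s

A = lw
dA/dt = w·dl/dt + l·dw/dt = 16·3 + 13·6 = 126 cm²/s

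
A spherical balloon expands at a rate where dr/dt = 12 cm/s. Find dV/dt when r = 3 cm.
432π cm³/s

V = (4/3)πr³
dV/dt = dV/dr · dr/dt = 4πr² · 12
At r = 3: dV/dt = 432π cm³/s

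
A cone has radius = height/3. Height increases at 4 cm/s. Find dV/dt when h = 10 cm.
400π/9 cm³/s

V = (1/3)π(h/3)²h = πh³/27
dV/dt = πh²/9 · 4
At h = 10: dV/dt = 400π/9 cm³/s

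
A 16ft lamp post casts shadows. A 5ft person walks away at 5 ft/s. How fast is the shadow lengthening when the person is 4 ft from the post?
25/11 ft/s

By similar triangles: 16/(x+s) = 5/s
Solving: s = 5x/11
ds/dt = 5/11 · dx/dt = 5/11 · 5 = 25/11 ft/s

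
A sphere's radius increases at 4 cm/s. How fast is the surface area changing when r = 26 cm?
832π cm²/s

S = 4πr²
dS/dt = dS/dr · dr/dt = 8πr · 4
At r = 26: dS/dt = 832π cm²/s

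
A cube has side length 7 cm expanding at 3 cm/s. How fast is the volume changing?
441 cm³/s

V = s³
dV/dt = 3s² · ds/dt = 3·7²·3 = 441 cm³/s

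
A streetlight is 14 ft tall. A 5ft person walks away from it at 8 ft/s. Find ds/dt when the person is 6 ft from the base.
40/9 ft/s

By similar triangles: 14/(x+s) = 5/s
Solving: s = 5x/9
ds/dt = 5/9 · dx/dt = 5/9 · 8 = 40/9 ft/s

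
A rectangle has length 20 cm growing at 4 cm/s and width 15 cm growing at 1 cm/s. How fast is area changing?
80 cm²/s

A = lw
dA/dt = w·dl/dt + l·dw/dt = 15·4 + 20·1 = 80 cm²/s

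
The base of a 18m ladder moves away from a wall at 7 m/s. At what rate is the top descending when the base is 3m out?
√35/5 ≈ 1.183 m/s

x² + y² = 18²
2x·dx/dt + 2y·dy/dt = 0
dy/dt = -x/y · dx/dt = -3/(3√35) · 7 = -√35/5 m/s
The top is descending at √35/5 ≈ 1.183 m/s.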